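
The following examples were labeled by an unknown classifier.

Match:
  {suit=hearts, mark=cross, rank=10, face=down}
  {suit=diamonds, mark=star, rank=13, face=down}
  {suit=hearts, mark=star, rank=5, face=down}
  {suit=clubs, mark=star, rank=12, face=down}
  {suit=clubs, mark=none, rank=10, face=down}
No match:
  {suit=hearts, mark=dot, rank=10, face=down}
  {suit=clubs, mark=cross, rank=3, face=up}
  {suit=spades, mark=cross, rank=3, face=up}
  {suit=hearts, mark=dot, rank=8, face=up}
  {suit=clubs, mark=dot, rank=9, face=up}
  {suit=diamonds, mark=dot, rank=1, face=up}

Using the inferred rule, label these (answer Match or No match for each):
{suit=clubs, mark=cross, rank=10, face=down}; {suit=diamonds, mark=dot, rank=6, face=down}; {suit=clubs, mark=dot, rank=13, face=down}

Match, No match, No match

'Match' ⟺ mark is not dot AND face is down.
{suit=clubs, mark=cross, rank=10, face=down} — mark is cross, face is down, hence Match. {suit=diamonds, mark=dot, rank=6, face=down} — mark is dot, face is down, hence No match. {suit=clubs, mark=dot, rank=13, face=down} — mark is dot, face is down, hence No match.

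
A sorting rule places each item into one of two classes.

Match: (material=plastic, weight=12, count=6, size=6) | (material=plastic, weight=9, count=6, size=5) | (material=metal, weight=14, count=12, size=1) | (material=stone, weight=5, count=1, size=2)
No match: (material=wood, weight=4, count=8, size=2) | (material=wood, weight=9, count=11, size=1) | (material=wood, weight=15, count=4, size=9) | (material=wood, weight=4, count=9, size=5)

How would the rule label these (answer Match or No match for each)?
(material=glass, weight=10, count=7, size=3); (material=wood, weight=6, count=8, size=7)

The classifier is using: material is not wood.
(material=glass, weight=10, count=7, size=3): Match (material is glass).
(material=wood, weight=6, count=8, size=7): No match (material is wood).

Match, No match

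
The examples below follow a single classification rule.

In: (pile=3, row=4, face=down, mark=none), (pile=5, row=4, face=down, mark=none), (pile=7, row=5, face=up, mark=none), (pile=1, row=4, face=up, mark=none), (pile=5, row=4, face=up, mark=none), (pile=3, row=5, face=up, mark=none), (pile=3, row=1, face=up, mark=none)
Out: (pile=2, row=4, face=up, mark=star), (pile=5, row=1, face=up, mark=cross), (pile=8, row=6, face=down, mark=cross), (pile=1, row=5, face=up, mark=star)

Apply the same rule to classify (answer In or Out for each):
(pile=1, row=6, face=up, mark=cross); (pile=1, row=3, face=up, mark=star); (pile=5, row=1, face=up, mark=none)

'In' ⟺ mark is none.

Out, Out, In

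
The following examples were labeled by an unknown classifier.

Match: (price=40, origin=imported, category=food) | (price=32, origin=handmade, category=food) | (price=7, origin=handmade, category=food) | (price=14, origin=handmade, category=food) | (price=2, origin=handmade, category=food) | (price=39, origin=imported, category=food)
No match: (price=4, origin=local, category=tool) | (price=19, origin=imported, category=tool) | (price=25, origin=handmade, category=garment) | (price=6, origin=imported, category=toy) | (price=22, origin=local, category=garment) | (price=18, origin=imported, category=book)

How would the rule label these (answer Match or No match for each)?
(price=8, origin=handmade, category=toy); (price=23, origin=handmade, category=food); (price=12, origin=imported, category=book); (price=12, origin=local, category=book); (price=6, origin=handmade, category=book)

No match, Match, No match, No match, No match

The distinguishing property — category is food — holds for all the 'Match' cases and none of the 'No match' cases.
No match: (price=8, origin=handmade, category=toy), since category is toy. Match: (price=23, origin=handmade, category=food), since category is food. No match: (price=12, origin=imported, category=book), since category is book. No match: (price=12, origin=local, category=book), since category is book. No match: (price=6, origin=handmade, category=book), since category is book.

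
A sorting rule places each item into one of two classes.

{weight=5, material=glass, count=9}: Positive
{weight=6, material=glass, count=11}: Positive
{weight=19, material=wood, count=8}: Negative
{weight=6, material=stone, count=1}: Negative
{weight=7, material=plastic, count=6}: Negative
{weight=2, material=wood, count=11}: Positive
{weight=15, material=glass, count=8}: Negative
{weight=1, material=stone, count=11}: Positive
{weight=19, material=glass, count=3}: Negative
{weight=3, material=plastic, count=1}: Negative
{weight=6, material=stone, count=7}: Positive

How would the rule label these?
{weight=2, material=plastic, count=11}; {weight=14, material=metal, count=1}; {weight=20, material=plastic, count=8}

The rule appears to be: count ≥ 3 AND weight ≤ 6.
{weight=2, material=plastic, count=11}: count = 11, weight = 2 — has this property, so Positive. {weight=14, material=metal, count=1}: count = 1, weight = 14 — does not satisfy this, so Negative. {weight=20, material=plastic, count=8}: count = 8, weight = 20 — does not satisfy this, so Negative.

Positive, Negative, Negative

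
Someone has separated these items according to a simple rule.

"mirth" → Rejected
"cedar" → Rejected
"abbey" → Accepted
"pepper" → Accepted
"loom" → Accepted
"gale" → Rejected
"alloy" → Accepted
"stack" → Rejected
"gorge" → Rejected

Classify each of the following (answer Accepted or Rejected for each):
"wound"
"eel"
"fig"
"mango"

Rejected, Accepted, Rejected, Rejected

One predicate separates the groups cleanly: has a double letter.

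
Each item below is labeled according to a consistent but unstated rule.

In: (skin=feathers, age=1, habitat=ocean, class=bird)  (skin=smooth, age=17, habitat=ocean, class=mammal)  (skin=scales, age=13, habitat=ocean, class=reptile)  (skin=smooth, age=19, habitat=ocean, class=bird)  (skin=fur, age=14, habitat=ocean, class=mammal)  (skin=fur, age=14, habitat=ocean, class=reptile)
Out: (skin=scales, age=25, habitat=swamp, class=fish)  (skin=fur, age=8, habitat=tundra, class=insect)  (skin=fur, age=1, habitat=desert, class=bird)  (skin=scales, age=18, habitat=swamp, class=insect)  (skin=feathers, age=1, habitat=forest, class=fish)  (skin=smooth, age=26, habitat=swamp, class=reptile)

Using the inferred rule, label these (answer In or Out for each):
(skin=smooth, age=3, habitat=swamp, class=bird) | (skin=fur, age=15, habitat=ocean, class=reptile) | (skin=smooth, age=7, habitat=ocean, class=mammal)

The common property of the 'In' items is: habitat is ocean. No 'Out' item has it.
(skin=smooth, age=3, habitat=swamp, class=bird): habitat is swamp, does not satisfy this → Out.
(skin=fur, age=15, habitat=ocean, class=reptile): habitat is ocean, passes → In.
(skin=smooth, age=7, habitat=ocean, class=mammal): habitat is ocean, passes → In.

Out, In, In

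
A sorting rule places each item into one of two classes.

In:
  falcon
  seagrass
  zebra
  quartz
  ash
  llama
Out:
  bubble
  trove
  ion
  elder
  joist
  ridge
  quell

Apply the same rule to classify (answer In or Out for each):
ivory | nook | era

The common property of the 'In' items is: contains 'a'. No 'Out' item has it.
ivory — no 'a', hence Out.
nook — no 'a', hence Out.
era — has 'a', hence In.

Out, Out, In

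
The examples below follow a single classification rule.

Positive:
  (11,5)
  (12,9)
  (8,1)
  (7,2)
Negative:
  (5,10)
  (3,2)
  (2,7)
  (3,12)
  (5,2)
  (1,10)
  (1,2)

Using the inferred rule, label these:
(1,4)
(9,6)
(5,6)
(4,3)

The simplest hypothesis consistent with all the labels is: first ≥ 7.

Negative, Positive, Negative, Negative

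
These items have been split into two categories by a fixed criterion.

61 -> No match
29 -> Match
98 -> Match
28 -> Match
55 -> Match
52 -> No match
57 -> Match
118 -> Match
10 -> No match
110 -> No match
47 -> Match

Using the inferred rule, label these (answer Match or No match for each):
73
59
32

Match, Match, No match

The rule appears to be: digit sum ≥ 8.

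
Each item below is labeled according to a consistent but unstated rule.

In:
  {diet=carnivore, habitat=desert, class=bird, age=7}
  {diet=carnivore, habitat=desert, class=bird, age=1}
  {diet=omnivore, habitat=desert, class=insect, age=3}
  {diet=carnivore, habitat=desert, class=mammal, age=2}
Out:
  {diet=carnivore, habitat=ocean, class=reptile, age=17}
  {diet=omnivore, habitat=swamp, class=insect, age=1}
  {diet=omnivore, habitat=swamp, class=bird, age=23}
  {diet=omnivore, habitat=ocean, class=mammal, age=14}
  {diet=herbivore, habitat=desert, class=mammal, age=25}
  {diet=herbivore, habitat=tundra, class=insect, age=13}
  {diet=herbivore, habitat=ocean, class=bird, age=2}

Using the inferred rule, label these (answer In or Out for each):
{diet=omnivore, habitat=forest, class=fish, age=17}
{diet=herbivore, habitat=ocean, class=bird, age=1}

Out, Out

Every 'In' example satisfies: habitat is desert AND age ≤ 7. None of the 'Out' examples do.
{diet=omnivore, habitat=forest, class=fish, age=17}: Out (habitat is forest, age = 17). {diet=herbivore, habitat=ocean, class=bird, age=1}: Out (habitat is ocean, age = 1).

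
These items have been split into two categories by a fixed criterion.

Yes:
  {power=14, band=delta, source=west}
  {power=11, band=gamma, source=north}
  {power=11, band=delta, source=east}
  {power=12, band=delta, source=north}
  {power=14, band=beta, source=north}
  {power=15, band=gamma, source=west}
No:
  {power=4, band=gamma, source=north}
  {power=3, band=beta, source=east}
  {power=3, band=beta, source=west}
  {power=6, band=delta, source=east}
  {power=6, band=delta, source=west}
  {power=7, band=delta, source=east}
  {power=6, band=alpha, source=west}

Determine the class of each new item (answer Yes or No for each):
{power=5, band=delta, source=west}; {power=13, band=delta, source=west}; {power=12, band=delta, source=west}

No, Yes, Yes

The rule appears to be: power ≥ 11.
{power=5, band=delta, source=west} → power = 5 → No.
{power=13, band=delta, source=west} → power = 13 → Yes.
{power=12, band=delta, source=west} → power = 12 → Yes.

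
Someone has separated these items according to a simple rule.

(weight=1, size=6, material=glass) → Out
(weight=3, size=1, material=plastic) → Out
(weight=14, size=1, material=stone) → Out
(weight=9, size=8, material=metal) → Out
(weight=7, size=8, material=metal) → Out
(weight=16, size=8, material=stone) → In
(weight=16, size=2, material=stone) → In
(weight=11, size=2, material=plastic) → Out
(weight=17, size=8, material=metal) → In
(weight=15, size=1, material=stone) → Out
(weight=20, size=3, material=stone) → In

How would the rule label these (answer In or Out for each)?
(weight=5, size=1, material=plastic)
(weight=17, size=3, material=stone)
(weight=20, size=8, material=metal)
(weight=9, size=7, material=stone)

Out, In, In, Out

The common property of the 'In' items is: weight ≥ 16. No 'Out' item has it.
(weight=5, size=1, material=plastic) → weight = 5 → Out.
(weight=17, size=3, material=stone) → weight = 17 → In.
(weight=20, size=8, material=metal) → weight = 20 → In.
(weight=9, size=7, material=stone) → weight = 9 → Out.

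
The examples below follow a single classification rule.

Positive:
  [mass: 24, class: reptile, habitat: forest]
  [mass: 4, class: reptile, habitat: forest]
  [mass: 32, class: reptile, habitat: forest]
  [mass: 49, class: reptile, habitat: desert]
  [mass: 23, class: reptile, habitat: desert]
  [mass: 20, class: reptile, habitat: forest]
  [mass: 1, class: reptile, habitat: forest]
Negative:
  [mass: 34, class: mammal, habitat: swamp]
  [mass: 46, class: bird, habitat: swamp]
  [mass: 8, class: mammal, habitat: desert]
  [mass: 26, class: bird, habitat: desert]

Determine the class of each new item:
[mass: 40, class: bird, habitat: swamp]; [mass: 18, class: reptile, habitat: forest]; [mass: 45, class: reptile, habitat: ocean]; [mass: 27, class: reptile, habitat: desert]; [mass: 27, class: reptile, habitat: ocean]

Negative, Positive, Positive, Positive, Positive

A rule that fits every label: class is reptile — true of each 'Positive' example, false of each 'Negative' one.
[mass: 40, class: bird, habitat: swamp] → class is bird → Negative. [mass: 18, class: reptile, habitat: forest] → class is reptile → Positive. [mass: 45, class: reptile, habitat: ocean] → class is reptile → Positive. [mass: 27, class: reptile, habitat: desert] → class is reptile → Positive. [mass: 27, class: reptile, habitat: ocean] → class is reptile → Positive.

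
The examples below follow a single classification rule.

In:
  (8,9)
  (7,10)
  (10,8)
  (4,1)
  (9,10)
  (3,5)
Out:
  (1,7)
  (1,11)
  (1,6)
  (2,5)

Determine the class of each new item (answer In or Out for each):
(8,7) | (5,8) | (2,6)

In, In, Out

One predicate separates the groups cleanly: first ≥ 3.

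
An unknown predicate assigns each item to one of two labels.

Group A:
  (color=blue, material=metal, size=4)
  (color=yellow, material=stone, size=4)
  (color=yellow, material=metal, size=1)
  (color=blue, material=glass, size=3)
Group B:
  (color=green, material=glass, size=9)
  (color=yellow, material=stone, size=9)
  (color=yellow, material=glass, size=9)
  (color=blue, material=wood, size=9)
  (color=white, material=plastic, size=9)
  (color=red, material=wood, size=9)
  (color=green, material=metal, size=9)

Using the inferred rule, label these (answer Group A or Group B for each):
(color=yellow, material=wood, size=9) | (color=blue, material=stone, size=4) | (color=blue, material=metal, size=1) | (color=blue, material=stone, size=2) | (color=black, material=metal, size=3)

Group B, Group A, Group A, Group A, Group A

One predicate separates the groups cleanly: size ≤ 4.
(color=yellow, material=wood, size=9): size = 9 — does not pass, so Group B.
(color=blue, material=stone, size=4): size = 4 — satisfies this, so Group A.
(color=blue, material=metal, size=1): size = 1 — satisfies this, so Group A.
(color=blue, material=stone, size=2): size = 2 — satisfies this, so Group A.
(color=black, material=metal, size=3): size = 3 — satisfies this, so Group A.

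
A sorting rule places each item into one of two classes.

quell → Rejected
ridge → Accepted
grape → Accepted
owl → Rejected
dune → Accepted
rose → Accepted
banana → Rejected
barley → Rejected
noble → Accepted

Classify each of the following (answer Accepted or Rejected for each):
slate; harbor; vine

Every 'Accepted' example satisfies: ends with 'e'. None of the 'Rejected' examples do.
slate — ends with 'e', hence Accepted.
harbor — ends with 'r', hence Rejected.
vine — ends with 'e', hence Accepted.

Accepted, Rejected, Accepted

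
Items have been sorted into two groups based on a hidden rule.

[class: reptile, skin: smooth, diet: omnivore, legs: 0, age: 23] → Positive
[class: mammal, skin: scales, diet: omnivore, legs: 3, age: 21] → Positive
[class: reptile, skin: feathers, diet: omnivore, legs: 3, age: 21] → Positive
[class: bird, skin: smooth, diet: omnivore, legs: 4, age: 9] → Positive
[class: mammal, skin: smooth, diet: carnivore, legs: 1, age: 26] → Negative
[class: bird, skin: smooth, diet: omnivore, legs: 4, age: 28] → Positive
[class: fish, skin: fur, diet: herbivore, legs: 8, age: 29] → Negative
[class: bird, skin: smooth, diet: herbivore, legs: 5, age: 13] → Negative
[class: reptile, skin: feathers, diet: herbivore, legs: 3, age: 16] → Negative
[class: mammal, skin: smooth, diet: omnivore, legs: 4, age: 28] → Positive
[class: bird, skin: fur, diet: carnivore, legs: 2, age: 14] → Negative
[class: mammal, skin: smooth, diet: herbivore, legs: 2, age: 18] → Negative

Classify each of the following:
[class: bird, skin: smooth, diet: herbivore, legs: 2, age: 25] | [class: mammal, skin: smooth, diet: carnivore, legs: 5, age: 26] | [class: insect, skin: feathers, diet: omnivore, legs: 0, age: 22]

'Positive' ⟺ diet is omnivore.

Negative, Negative, Positive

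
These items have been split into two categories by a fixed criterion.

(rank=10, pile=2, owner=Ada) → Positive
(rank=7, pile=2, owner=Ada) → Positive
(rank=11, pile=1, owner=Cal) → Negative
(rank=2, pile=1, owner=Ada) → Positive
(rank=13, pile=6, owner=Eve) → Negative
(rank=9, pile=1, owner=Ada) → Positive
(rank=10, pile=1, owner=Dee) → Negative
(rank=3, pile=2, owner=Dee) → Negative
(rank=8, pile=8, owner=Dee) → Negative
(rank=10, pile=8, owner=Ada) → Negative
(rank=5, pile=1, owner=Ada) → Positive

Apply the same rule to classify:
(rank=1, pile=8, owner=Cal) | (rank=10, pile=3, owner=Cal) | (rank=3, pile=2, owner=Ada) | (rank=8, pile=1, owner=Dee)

Negative, Negative, Positive, Negative

The common property of the 'Positive' items is: owner is Ada AND pile ≤ 2. No 'Negative' item has it.
(rank=1, pile=8, owner=Cal): Negative (owner is Cal, pile = 8). (rank=10, pile=3, owner=Cal): Negative (owner is Cal, pile = 3). (rank=3, pile=2, owner=Ada): Positive (owner is Ada, pile = 2). (rank=8, pile=1, owner=Dee): Negative (owner is Dee, pile = 1).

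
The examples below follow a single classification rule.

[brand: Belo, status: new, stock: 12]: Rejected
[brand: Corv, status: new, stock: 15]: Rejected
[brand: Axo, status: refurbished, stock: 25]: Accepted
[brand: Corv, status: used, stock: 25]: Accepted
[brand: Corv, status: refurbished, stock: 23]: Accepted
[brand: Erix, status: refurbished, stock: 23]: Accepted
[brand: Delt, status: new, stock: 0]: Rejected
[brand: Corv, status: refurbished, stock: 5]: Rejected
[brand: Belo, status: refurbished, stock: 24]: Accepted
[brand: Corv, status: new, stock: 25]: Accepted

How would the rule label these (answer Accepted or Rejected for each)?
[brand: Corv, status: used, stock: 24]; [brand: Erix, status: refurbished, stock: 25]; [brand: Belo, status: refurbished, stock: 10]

The common property of the 'Accepted' items is: stock ≥ 23. No 'Rejected' item has it.
[brand: Corv, status: used, stock: 24] → stock = 24 → Accepted. [brand: Erix, status: refurbished, stock: 25] → stock = 25 → Accepted. [brand: Belo, status: refurbished, stock: 10] → stock = 10 → Rejected.

Accepted, Accepted, Rejected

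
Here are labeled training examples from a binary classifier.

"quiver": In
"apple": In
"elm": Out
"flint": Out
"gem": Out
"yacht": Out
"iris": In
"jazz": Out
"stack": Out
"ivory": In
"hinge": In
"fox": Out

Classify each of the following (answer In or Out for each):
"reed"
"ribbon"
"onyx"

In, In, Out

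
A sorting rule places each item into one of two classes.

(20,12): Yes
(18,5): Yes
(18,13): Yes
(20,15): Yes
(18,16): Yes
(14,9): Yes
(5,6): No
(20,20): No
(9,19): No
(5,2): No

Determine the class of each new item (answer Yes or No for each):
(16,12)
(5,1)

The common property of the 'Yes' items is: first > second AND first is even. No 'No' item has it.
(16,12): 16 > 12, first 16 — meets the rule, so Yes. (5,1): 5 > 1, first 5 — does not pass, so No.

Yes, No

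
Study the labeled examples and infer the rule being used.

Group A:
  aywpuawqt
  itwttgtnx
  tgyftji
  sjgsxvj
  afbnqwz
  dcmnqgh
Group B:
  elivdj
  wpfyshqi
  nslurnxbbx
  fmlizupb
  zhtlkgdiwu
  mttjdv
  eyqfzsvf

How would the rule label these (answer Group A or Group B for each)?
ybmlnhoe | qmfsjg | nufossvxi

Group B, Group B, Group A

Every 'Group A' example satisfies: odd length. None of the 'Group B' examples do.
ybmlnhoe: length 8, doesn't qualify → Group B. qmfsjg: length 6, doesn't qualify → Group B. nufossvxi: length 9, fits → Group A.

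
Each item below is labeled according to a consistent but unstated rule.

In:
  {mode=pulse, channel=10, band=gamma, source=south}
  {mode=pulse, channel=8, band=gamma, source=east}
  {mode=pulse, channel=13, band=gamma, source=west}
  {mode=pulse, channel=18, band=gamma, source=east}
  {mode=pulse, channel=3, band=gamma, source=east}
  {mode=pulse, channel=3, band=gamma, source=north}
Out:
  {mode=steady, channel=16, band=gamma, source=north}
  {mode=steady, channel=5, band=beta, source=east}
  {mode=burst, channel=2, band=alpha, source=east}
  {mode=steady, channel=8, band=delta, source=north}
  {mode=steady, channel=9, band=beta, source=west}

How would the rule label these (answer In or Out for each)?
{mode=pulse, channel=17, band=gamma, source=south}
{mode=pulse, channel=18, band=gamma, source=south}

Rule: mode is pulse. This holds for each 'In' example and fails for each 'Out' one.

In, In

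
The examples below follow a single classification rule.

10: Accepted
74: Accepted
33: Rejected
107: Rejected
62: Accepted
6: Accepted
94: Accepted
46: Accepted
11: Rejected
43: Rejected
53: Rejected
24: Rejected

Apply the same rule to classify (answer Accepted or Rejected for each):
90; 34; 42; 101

Accepted, Accepted, Accepted, Rejected

A rule that fits every label: ≡ 2 (mod 4) — true of each 'Accepted' example, false of each 'Rejected' one.
Accepted: 90, since 90 mod 4 = 2.
Accepted: 34, since 34 mod 4 = 2.
Accepted: 42, since 42 mod 4 = 2.
Rejected: 101, since 101 mod 4 = 1.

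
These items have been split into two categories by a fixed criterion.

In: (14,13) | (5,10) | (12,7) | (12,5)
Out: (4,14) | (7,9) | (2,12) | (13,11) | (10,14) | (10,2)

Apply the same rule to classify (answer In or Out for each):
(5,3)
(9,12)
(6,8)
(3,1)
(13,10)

Out, In, Out, Out, In

Looking at the examples, the only property every 'In' case has and every 'Out' case lacks is: sum is odd.
(5,3): 5+3 = 8 — does not fit, so Out.
(9,12): 9+12 = 21 — meets the rule, so In.
(6,8): 6+8 = 14 — does not fit, so Out.
(3,1): 3+1 = 4 — does not fit, so Out.
(13,10): 13+10 = 23 — meets the rule, so In.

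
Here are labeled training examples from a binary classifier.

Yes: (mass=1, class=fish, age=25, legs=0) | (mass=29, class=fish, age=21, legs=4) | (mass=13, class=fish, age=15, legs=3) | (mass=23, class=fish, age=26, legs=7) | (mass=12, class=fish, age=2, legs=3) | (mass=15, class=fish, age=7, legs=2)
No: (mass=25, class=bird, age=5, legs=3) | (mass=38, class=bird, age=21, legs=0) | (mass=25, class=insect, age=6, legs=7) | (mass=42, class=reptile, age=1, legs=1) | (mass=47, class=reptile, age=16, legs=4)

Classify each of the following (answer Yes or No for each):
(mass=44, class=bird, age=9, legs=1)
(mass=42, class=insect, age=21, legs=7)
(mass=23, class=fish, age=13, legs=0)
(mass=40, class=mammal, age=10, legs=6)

No, No, Yes, No

The rule appears to be: class is fish.
(mass=44, class=bird, age=9, legs=1) → class is bird → No.
(mass=42, class=insect, age=21, legs=7) → class is insect → No.
(mass=23, class=fish, age=13, legs=0) → class is fish → Yes.
(mass=40, class=mammal, age=10, legs=6) → class is mammal → No.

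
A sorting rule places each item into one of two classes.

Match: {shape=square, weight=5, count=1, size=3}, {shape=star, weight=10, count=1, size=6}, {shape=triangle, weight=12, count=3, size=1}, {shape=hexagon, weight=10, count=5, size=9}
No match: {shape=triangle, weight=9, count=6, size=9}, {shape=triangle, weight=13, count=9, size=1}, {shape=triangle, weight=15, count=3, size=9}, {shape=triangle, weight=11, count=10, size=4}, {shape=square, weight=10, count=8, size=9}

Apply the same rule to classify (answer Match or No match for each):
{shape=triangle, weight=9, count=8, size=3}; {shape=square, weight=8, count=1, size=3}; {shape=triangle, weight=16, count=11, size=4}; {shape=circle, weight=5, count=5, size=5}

No match, Match, No match, Match

The common property of the 'Match' items is: count ≤ 5 AND weight ≤ 12. No 'No match' item has it.
{shape=triangle, weight=9, count=8, size=3} → count = 8, weight = 9 → No match. {shape=square, weight=8, count=1, size=3} → count = 1, weight = 8 → Match. {shape=triangle, weight=16, count=11, size=4} → count = 11, weight = 16 → No match. {shape=circle, weight=5, count=5, size=5} → count = 5, weight = 5 → Match.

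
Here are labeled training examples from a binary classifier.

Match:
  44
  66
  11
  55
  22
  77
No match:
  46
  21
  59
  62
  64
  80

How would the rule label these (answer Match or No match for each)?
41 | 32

The classifier is using: multiple of 11.

No match, No match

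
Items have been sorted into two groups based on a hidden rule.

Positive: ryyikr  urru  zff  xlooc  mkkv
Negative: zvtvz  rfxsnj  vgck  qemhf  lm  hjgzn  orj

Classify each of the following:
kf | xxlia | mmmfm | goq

Negative, Positive, Positive, Negative

'Positive' ⟺ has a double letter.
kf: Negative (no doubled letter). xxlia: Positive ('xx' doubled). mmmfm: Positive ('mm' doubled). goq: Negative (no doubled letter).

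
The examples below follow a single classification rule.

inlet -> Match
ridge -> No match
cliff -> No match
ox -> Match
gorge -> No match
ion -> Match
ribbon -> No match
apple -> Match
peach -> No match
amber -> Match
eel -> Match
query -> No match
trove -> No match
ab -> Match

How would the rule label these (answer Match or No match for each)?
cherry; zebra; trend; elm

'Match' ⟺ starts with a vowel.
cherry: starts with 'c', fails the rule → No match. zebra: starts with 'z', fails the rule → No match. trend: starts with 't', fails the rule → No match. elm: starts with 'e', checks out → Match.

No match, No match, No match, Match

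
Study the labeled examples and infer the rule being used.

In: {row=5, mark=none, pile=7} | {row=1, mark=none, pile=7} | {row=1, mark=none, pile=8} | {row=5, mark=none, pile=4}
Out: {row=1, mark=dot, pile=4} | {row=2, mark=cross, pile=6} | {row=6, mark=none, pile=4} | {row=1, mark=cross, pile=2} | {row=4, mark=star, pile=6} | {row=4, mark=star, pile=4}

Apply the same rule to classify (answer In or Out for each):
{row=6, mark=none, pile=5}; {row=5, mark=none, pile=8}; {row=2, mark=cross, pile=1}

Out, In, Out

The rule appears to be: mark is none AND row ≤ 5.
{row=6, mark=none, pile=5}: mark is none, row = 6, fails this test → Out.
{row=5, mark=none, pile=8}: mark is none, row = 5, meets the rule → In.
{row=2, mark=cross, pile=1}: mark is cross, row = 2, fails this test → Out.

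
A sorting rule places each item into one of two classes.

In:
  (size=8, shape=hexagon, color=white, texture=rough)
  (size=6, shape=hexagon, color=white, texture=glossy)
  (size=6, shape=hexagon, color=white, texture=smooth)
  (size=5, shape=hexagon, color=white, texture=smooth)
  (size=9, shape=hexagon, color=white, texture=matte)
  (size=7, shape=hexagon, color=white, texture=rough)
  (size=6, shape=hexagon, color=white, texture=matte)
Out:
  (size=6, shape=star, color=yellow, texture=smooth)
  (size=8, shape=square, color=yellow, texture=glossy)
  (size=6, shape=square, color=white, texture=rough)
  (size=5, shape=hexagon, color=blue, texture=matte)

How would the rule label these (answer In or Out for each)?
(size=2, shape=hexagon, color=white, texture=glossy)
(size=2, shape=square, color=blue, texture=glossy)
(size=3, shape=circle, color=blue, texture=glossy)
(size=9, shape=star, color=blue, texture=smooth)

In, Out, Out, Out

The distinguishing property — color is white AND shape is hexagon — holds for all the 'In' cases and none of the 'Out' cases.
(size=2, shape=hexagon, color=white, texture=glossy): color is white, shape is hexagon, fits → In.
(size=2, shape=square, color=blue, texture=glossy): color is blue, shape is square, doesn't qualify → Out.
(size=3, shape=circle, color=blue, texture=glossy): color is blue, shape is circle, doesn't qualify → Out.
(size=9, shape=star, color=blue, texture=smooth): color is blue, shape is star, doesn't qualify → Out.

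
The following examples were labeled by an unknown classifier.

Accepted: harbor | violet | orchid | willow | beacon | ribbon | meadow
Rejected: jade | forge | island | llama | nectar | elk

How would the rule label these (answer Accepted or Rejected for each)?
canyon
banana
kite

The rule appears to be: even length AND contains 'o'.

Accepted, Rejected, Rejected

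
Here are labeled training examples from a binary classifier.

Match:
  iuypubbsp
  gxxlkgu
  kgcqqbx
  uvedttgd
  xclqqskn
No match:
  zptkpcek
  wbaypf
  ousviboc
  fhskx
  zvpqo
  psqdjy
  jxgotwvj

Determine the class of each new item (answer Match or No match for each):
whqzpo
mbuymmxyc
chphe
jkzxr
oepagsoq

No match, Match, No match, No match, No match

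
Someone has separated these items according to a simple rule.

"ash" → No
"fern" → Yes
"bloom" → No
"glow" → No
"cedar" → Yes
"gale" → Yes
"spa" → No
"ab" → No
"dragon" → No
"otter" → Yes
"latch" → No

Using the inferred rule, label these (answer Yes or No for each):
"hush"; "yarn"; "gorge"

No, No, Yes

All 'Yes' examples share one property — contains 'e' — and every 'No' example lacks it.
"hush": no 'e' — fails the rule, so No.
"yarn": no 'e' — fails the rule, so No.
"gorge": has 'e' — satisfies this, so Yes.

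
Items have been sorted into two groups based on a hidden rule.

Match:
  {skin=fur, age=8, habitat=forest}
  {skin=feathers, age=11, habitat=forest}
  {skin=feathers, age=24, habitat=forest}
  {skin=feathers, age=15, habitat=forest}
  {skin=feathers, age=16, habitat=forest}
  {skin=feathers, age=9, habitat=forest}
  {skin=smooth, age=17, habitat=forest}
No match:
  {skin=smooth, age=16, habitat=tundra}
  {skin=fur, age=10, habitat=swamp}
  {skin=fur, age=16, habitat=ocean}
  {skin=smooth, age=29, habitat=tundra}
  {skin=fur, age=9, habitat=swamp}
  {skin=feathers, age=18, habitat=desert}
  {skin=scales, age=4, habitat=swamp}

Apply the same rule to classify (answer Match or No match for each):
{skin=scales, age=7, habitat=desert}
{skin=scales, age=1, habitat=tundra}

No match, No match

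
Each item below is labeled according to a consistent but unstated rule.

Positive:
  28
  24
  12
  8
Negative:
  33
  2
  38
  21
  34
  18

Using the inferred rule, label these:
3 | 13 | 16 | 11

Negative, Negative, Positive, Negative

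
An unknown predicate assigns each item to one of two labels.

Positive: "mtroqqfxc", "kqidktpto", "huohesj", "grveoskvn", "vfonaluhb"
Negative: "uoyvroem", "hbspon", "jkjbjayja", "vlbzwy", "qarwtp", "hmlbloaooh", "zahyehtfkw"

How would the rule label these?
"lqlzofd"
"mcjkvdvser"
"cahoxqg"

Rule: odd length AND contains 'o'. This holds for each 'Positive' example and fails for each 'Negative' one.

Positive, Negative, Positive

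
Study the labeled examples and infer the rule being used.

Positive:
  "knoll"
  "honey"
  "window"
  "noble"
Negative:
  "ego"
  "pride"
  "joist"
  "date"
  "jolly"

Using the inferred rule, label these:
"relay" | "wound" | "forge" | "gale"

The simplest hypothesis consistent with all the labels is: contains 'n'.
"relay" → no 'n' → Negative.
"wound" → has 'n' → Positive.
"forge" → no 'n' → Negative.
"gale" → no 'n' → Negative.

Negative, Positive, Negative, Negative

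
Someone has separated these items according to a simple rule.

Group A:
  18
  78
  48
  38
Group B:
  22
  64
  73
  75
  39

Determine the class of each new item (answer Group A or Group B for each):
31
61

Comparing the two groups points to one rule — ends in digit 8.

Group B, Group B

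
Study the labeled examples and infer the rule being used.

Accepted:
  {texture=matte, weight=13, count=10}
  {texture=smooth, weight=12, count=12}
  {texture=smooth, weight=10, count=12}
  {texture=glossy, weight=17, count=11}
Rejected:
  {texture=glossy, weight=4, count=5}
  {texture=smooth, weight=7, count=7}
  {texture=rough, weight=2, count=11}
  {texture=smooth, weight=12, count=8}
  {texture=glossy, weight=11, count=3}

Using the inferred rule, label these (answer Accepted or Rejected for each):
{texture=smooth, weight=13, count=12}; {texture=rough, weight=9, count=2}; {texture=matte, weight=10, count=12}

Rule: weight ≥ 4 AND count ≥ 10. This holds for each 'Accepted' example and fails for each 'Rejected' one.

Accepted, Rejected, Accepted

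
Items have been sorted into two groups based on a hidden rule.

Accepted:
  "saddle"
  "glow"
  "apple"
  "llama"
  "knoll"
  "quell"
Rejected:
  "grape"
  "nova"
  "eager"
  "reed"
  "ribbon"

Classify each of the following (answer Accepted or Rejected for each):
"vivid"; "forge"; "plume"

Rejected, Rejected, Accepted

Every 'Accepted' example satisfies: contains 'l'. None of the 'Rejected' examples do.
"vivid": no 'l', fails this test → Rejected. "forge": no 'l', fails this test → Rejected. "plume": has 'l', checks out → Accepted.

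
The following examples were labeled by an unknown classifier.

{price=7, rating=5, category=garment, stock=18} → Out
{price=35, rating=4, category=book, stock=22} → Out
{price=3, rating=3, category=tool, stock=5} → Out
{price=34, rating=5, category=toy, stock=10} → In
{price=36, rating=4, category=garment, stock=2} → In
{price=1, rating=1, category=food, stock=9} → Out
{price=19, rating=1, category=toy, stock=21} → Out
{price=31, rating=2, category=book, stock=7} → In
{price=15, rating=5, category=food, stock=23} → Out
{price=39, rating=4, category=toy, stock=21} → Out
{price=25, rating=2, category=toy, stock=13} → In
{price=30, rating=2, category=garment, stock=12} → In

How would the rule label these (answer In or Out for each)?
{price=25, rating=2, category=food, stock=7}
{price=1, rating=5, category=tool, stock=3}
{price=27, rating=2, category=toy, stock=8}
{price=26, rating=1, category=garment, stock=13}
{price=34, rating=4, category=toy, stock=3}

In, Out, In, In, In

The pattern is that an item is 'In' exactly when: stock ≤ 13 AND price ≥ 7.
{price=25, rating=2, category=food, stock=7}: stock = 7, price = 25 — passes, so In. {price=1, rating=5, category=tool, stock=3}: stock = 3, price = 1 — doesn't match, so Out. {price=27, rating=2, category=toy, stock=8}: stock = 8, price = 27 — passes, so In. {price=26, rating=1, category=garment, stock=13}: stock = 13, price = 26 — passes, so In. {price=34, rating=4, category=toy, stock=3}: stock = 3, price = 34 — passes, so In.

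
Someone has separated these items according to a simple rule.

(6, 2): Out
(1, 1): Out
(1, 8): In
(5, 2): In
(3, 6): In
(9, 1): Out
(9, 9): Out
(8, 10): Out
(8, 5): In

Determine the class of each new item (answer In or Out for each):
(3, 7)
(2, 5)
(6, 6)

Out, In, Out

Checking candidate rules against both groups, what survives is: sum is odd.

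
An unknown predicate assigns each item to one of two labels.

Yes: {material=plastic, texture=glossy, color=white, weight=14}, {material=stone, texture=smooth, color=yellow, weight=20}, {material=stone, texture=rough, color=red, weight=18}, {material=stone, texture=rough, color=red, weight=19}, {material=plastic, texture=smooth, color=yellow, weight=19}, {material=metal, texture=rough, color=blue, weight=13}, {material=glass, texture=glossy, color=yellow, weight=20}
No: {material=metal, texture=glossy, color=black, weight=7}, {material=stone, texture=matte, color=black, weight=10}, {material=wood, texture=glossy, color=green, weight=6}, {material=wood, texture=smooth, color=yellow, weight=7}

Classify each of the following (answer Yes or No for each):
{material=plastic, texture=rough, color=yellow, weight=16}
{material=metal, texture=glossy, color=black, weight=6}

Yes, No

Every 'Yes' example satisfies: weight ≥ 13. None of the 'No' examples do.
Yes: {material=plastic, texture=rough, color=yellow, weight=16}, since weight = 16. No: {material=metal, texture=glossy, color=black, weight=6}, since weight = 6.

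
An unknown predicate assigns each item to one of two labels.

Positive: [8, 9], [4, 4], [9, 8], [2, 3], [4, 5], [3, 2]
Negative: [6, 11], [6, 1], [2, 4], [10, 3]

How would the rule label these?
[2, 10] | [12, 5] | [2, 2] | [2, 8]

Negative, Negative, Positive, Negative

Rule: |first − second| ≤ 1. This holds for each 'Positive' example and fails for each 'Negative' one.
[2, 10]: |2−10| = 8 — lacks this property, so Negative. [12, 5]: |12−5| = 7 — lacks this property, so Negative. [2, 2]: |2−2| = 0 — checks out, so Positive. [2, 8]: |2−8| = 6 — lacks this property, so Negative.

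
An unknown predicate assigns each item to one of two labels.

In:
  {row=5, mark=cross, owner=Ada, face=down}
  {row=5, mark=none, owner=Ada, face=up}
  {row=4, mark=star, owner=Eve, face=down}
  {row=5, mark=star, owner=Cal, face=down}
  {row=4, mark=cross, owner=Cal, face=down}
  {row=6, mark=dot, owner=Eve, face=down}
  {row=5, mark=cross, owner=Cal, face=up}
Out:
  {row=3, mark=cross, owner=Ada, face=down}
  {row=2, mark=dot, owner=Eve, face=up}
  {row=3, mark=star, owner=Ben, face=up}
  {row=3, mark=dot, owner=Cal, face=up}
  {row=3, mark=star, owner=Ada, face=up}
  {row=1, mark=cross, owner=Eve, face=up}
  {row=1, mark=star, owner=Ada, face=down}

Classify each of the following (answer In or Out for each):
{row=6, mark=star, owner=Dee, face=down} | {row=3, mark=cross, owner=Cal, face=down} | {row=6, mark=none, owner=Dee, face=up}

The classifier is using: row ≥ 4.
{row=6, mark=star, owner=Dee, face=down} — row = 6, hence In.
{row=3, mark=cross, owner=Cal, face=down} — row = 3, hence Out.
{row=6, mark=none, owner=Dee, face=up} — row = 6, hence In.

In, Out, In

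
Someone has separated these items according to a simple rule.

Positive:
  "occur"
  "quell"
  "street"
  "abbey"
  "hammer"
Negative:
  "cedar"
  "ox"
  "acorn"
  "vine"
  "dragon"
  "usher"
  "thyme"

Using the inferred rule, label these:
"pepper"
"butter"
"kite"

The simplest hypothesis consistent with all the labels is: has a double letter.
"pepper" → 'pp' doubled → Positive.
"butter" → 'tt' doubled → Positive.
"kite" → no doubled letter → Negative.

Positive, Positive, Negative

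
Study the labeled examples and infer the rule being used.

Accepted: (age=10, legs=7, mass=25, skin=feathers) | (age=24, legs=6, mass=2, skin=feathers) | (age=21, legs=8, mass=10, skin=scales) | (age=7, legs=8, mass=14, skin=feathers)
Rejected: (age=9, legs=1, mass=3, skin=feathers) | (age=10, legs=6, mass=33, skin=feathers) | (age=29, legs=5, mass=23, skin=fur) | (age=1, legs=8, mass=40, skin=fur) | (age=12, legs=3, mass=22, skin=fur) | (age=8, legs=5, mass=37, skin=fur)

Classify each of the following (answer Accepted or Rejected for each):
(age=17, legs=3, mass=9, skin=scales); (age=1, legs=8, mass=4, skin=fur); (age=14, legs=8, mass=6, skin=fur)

Rejected, Accepted, Accepted

The rule appears to be: mass ≤ 25 AND legs ≥ 6.
(age=17, legs=3, mass=9, skin=scales): mass = 9, legs = 3 — doesn't match, so Rejected.
(age=1, legs=8, mass=4, skin=fur): mass = 4, legs = 8 — passes, so Accepted.
(age=14, legs=8, mass=6, skin=fur): mass = 6, legs = 8 — passes, so Accepted.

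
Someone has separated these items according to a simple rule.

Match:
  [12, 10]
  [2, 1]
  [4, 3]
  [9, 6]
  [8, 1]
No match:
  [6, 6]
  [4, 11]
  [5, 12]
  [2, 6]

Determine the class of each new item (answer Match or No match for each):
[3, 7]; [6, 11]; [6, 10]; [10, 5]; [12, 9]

No match, No match, No match, Match, Match

Rule: first > second. This holds for each 'Match' example and fails for each 'No match' one.
[3, 7] → 3 < 7 → No match.
[6, 11] → 6 < 11 → No match.
[6, 10] → 6 < 10 → No match.
[10, 5] → 10 > 5 → Match.
[12, 9] → 12 > 9 → Match.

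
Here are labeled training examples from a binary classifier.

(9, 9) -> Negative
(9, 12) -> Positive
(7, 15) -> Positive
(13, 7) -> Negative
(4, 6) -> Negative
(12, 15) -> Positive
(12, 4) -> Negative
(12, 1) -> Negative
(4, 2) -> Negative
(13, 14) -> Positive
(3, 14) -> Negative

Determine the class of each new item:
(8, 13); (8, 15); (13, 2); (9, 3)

Positive, Positive, Negative, Negative

A rule that fits every label: sum ≥ 21 — true of each 'Positive' example, false of each 'Negative' one.
(8, 13): Positive (8+13 = 21). (8, 15): Positive (8+15 = 23). (13, 2): Negative (13+2 = 15). (9, 3): Negative (9+3 = 12).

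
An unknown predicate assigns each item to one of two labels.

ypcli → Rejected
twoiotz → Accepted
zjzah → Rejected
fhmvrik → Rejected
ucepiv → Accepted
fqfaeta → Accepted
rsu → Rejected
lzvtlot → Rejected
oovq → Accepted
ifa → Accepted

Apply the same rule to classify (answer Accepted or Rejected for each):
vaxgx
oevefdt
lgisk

The pattern is that an item is 'Accepted' exactly when: has ≥ 2 vowels.
vaxgx — 1 vowel, hence Rejected.
oevefdt — 3 vowels, hence Accepted.
lgisk — 1 vowel, hence Rejected.

Rejected, Accepted, Rejected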